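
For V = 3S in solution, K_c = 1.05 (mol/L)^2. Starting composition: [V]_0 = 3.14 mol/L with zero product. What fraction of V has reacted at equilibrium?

Let X = conversion of V; extent ξ = 3.14·X mol/L.
Concentrations: [V] = 3.14 − 3.14X; [S] = 9.42X.
K_c = [S]^3 / ([V]).
Setting equal to 1.05 and solving for X on (0,1) gives X = 0.150.

X = 0.150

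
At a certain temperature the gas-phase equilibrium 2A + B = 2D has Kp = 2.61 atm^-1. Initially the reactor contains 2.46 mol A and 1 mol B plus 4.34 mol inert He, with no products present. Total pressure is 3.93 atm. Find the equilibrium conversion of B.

X = 0.547

Let X = conversion of B (basis 1 mol B); extent of reaction ξ = X.
Moles: n_A = 2.46 − 2X; n_B = 1 − X; n_D = 2X; n_I = 4.34 (inert).
Summing: n_T = 7.8 − X.
y_i = n_i/n_T, p_i = y_i·P. Kp = p_D^2 / (p_A^2 p_B).
This yields a degree-3 equation in X; solving on (0,1), X = 0.547.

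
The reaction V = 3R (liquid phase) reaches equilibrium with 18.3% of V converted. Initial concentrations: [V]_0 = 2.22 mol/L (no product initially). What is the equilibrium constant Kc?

Kc = 0.998 (mol/L)^2

Let X = conversion of V.
Concentrations: [V] = 2.22 − 2.22X; [R] = 6.66X.
At X = 0.183: [V] = 1.81, [R] = 1.22.
Kc = [R]^3 / ([V]) = 0.998 (mol/L)^2.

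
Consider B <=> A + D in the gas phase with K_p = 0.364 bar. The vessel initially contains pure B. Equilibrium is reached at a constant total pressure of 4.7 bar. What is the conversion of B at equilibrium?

X = 0.268

Basis: 1 mol B initially; let X = conversion of B. Extent ξ = X.
At extent ξ: n_B = 1 − X; n_A = X; n_D = X.
Total moles n_T = 1 + X.
Mole fractions y_i = n_i/n_T; K_p = p_A p_D / (p_B) with p_i = y_i·P.
Setting this equal to 0.364 bar and taking the physical root (0 < X < 1) gives X = 0.268.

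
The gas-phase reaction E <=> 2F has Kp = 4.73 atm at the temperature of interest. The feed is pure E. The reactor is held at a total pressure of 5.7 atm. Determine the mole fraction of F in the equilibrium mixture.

Let X = conversion of E (basis 1 mol E); extent of reaction ξ = X.
Species balance: n_E = 1 − X; n_F = 2X.
Total moles n_T = 1 + X.
y_i = n_i/n_T, p_i = y_i·P. Kp = p_F^2 / (p_E).
Setting this equal to 4.73 atm and taking the physical root (0 < X < 1) gives X = 0.415.
Then n_F = 0.829, n_T = 1.41, so y_F = 0.586.

y_F = 0.586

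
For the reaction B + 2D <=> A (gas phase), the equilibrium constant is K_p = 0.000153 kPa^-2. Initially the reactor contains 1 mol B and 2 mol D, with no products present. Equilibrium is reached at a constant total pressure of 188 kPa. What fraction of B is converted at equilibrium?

X = 0.549

Let X = conversion of B (basis 1 mol B); extent of reaction ξ = X.
Mole table: n_B = 1 − X; n_D = 2 − 2X; n_A = X.
Summing: n_T = 3 − 2X.
With p_i = (n_i/n_T)P, K_p = p_A / (p_B p_D^2).
Substituting and setting equal to 0.000153 kPa^-2 gives a polynomial in X; the root in (0,1) is X = 0.549.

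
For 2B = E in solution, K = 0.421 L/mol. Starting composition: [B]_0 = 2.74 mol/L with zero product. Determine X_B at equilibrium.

X = 0.524

Let X = conversion of B; extent ξ = 2.74X/2 mol/L.
Concentrations: [B] = 2.74 − 2.74X; [E] = 1.37X.
K = [E] / ([B]^2).
Equating to 0.421 L/mol: the physical root is X = 0.524.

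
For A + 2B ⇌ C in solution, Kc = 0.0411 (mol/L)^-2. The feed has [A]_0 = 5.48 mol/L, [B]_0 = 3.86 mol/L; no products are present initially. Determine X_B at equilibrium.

Let X = conversion of B; extent ξ = 3.86X/2 mol/L.
Concentrations: [A] = 5.48 − 1.93X; [B] = 3.86 − 3.86X; [C] = 1.93X.
Kc = [C] / ([A] [B]^2).
Solving Kc = 0.0411 for X ∈ (0,1): X = 0.447.

X = 0.447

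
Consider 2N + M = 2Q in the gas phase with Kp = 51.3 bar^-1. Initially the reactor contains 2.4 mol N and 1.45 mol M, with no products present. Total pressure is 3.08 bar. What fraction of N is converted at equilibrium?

Basis: 2.4 mol N initially; let X = conversion of N. Extent ξ = 1.2X.
At extent ξ: n_N = 2.4 − 2.4X; n_M = 1.45 − 1.2X; n_Q = 2.4X.
Total moles n_T = 3.85 − 1.2X.
With p_i = (n_i/n_T)P, Kp = p_Q^2 / (p_N^2 p_M).
Setting this equal to 51.3 bar^-1 and taking the physical root (0 < X < 1) gives X = 0.833.

X = 0.833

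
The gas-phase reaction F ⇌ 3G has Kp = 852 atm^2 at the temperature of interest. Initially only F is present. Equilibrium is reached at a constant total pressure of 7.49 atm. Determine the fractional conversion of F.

Let X = conversion of F (basis 1 mol F); extent of reaction ξ = X.
Species balance: n_F = 1 − X; n_G = 3X.
Summing: n_T = 1 + 2X.
Mole fractions y_i = n_i/n_T; Kp = p_G^3 / (p_F) with p_i = y_i·P.
This yields a degree-3 equation in X; solving on (0,1), X = 0.850.

X = 0.850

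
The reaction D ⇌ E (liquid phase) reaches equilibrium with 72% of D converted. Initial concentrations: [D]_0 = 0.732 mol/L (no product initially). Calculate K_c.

Let X = conversion of D.
Concentrations: [D] = 0.732 − 0.732X; [E] = 0.732X.
At X = 0.72: [D] = 0.205, [E] = 0.527.
K_c = [E] / ([D]) = 2.57.

K_c = 2.57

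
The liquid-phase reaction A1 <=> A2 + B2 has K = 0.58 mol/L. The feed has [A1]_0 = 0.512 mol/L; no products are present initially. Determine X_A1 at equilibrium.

X = 0.639

Let X = conversion of A1; extent ξ = 0.512·X mol/L.
Concentrations: [A1] = 0.512 − 0.512X; [A2] = 0.512X; [B2] = 0.512X.
K = [A2] [B2] / ([A1]).
Solving K = 0.58 for X ∈ (0,1): X = 0.639.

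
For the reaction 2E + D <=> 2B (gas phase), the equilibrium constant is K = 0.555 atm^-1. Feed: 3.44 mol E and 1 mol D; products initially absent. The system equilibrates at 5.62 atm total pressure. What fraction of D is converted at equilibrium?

X = 0.617

Let X = conversion of D (basis 1 mol D); extent of reaction ξ = X.
At extent ξ: n_E = 3.44 − 2X; n_D = 1 − X; n_B = 2X.
n_T = Σnᵢ = 4.44 − X.
With p_i = (n_i/n_T)P, K = p_B^2 / (p_E^2 p_D).
Substituting and setting equal to 0.555 atm^-1 gives a polynomial in X; the root in (0,1) is X = 0.617.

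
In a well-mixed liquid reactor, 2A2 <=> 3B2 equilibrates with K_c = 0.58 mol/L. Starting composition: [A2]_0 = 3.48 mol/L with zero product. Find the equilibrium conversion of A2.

X = 0.292

Let X = conversion of A2; extent ξ = 3.48X/2 mol/L.
Concentrations: [A2] = 3.48 − 3.48X; [B2] = 5.22X.
K_c = [B2]^3 / ([A2]^2).
Setting equal to 0.58 and solving for X on (0,1) gives X = 0.292.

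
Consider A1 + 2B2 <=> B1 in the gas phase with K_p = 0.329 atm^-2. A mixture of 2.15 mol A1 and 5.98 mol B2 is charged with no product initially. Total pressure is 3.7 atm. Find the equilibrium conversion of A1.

X = 0.623

Let X = conversion of A1 (basis 2.15 mol A1); extent of reaction ξ = 2.15X.
Mole table: n_A1 = 2.15 − 2.15X; n_B2 = 5.98 − 4.3X; n_B1 = 2.15X.
Summing: n_T = 8.13 − 4.3X.
Mole fractions y_i = n_i/n_T; K_p = p_B1 / (p_A1 p_B2^2) with p_i = y_i·P.
This yields a degree-3 equation in X; solving on (0,1), X = 0.623.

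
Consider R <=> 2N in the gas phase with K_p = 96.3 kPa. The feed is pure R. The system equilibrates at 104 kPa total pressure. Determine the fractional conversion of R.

X = 0.434

Take 1 mol R as basis and let X be its fractional conversion, so ξ = X.
Mole table: n_R = 1 − X; n_N = 2X.
Summing: n_T = 1 + X.
y_i = n_i/n_T, p_i = y_i·P. K_p = p_N^2 / (p_R).
This yields a degree-2 equation in X; solving on (0,1), X = 0.434.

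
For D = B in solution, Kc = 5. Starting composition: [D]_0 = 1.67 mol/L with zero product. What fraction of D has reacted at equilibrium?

X = 0.833

Let X = conversion of D; extent ξ = 1.67·X mol/L.
Concentrations: [D] = 1.67 − 1.67X; [B] = 1.67X.
Kc = [B] / ([D]).
Equating to 5: the physical root is X = 0.833.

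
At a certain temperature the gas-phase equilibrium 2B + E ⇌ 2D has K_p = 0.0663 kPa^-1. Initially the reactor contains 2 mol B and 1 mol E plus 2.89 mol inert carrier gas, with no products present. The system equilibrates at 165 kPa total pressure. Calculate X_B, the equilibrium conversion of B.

Take 2 mol B as basis and let X be its fractional conversion, so ξ = X.
At extent ξ: n_B = 2 − 2X; n_E = 1 − X; n_D = 2X; n_I = 2.89 (inert).
n_T = Σnᵢ = 5.89 − X.
y_i = n_i/n_T, p_i = y_i·P. K_p = p_D^2 / (p_B^2 p_E).
Equating to 0.0663 kPa^-1 and solving on 0 < X < 1: X = 0.501.

X = 0.501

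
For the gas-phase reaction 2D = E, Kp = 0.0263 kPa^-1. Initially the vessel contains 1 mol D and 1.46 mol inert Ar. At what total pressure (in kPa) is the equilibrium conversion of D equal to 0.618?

Basis: 1 mol D initially; let X = conversion of D. Extent ξ = 0.5X.
Species balance: n_D = 1 − X; n_E = 0.5X; n_I = 1.46 (inert).
n_T = Σnᵢ = 2.46 − 0.5X.
Kp = p_E / (p_D^2) with p_i = (n_i/n_T)·P.
At X = 0.618: the mole-fraction product g(X) = Π y_i^ν_i = 4.555. Since Kp = g(X)·P^{-1}, P = (g/Kp)^(1/1) = (4.555/0.0263)^(1/1) = 173 kPa.

P = 173 kPa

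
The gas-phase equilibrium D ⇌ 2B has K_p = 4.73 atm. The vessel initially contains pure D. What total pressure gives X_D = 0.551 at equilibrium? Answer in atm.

P = 2.71 atm

Basis: 1 mol D initially; let X = conversion of D. Extent ξ = X.
Mole table: n_D = 1 − X; n_B = 2X.
Summing: n_T = 1 + X.
K_p = p_B^2 / (p_D) with p_i = (n_i/n_T)·P.
At X = 0.551: the mole-fraction product g(X) = Π y_i^ν_i = 1.744. Since K_p = g(X)·P^{1}, P = (K_p/g)^(1/1) = (4.73/1.744)^(1/1) = 2.71 atm.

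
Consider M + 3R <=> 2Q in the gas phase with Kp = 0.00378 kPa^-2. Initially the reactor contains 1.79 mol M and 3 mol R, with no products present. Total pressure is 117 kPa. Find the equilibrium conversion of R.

Let X = conversion of R (basis 3 mol R); extent of reaction ξ = X.
At extent ξ: n_M = 1.79 − X; n_R = 3 − 3X; n_Q = 2X.
n_T = Σnᵢ = 4.79 − 2X.
With p_i = (n_i/n_T)P, Kp = p_Q^2 / (p_M p_R^3).
This yields a degree-4 equation in X; solving on (0,1), X = 0.745.

X = 0.745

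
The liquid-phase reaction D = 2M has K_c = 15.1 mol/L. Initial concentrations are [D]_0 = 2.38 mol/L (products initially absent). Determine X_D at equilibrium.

Let X = conversion of D; extent ξ = 2.38·X mol/L.
Concentrations: [D] = 2.38 − 2.38X; [M] = 4.76X.
K_c = [M]^2 / ([D]).
Solving K_c = 15.1 for X ∈ (0,1): X = 0.695.

X = 0.695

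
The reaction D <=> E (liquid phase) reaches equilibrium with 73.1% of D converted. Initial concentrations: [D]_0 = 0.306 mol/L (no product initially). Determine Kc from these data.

Let X = conversion of D.
Concentrations: [D] = 0.306 − 0.306X; [E] = 0.306X.
At X = 0.731: [D] = 0.0823, [E] = 0.224.
Kc = [E] / ([D]) = 2.72.

Kc = 2.72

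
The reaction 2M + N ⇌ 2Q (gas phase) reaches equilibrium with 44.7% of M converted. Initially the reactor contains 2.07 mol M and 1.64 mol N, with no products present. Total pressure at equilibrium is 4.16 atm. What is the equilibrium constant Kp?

Kp = 0.433 atm^-1

Take 2.07 mol M as basis and let X be its fractional conversion, so ξ = 1.03X.
Moles: n_M = 2.07 − 2.07X; n_N = 1.64 − 1.03X; n_Q = 2.07X.
Total moles n_T = 3.71 − 1.03X.
At X = 0.447: n_M = 1.14, n_N = 1.18, n_Q = 0.925, n_T = 3.25.
p_i = (n_i/n_T)·P. Kp = p_Q^2 / (p_M^2 p_N) = 0.433 atm^-1.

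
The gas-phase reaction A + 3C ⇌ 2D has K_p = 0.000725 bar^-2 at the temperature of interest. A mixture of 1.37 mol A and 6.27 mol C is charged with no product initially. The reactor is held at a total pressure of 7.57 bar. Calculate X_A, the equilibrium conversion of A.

Basis: 1.37 mol A initially; let X = conversion of A. Extent ξ = 1.37X.
Moles: n_A = 1.37 − 1.37X; n_C = 6.27 − 4.11X; n_D = 2.74X.
Total moles n_T = 7.64 − 2.74X.
Mole fractions y_i = n_i/n_T; K_p = p_D^2 / (p_A p_C^3) with p_i = y_i·P.
Equating to 0.000725 bar^-2 and solving on 0 < X < 1: X = 0.149.

X = 0.149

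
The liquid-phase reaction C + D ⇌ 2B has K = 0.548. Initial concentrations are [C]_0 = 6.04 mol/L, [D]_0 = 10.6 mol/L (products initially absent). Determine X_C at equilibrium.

Let X = conversion of C; extent ξ = 6.04·X mol/L.
Concentrations: [C] = 6.04 − 6.04X; [D] = 10.6 − 6.04X; [B] = 12.1X.
K = [B]^2 / ([C] [D]).
Setting equal to 0.548 and solving for X on (0,1) gives X = 0.353.

X = 0.353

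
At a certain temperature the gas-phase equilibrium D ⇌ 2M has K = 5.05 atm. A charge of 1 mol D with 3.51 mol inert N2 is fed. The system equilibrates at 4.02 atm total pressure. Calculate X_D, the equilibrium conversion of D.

X = 0.700

Take 1 mol D as basis and let X be its fractional conversion, so ξ = X.
At extent ξ: n_D = 1 − X; n_M = 2X; n_I = 3.51 (inert).
Summing: n_T = 4.51 + X.
y_i = n_i/n_T, p_i = y_i·P. K = p_M^2 / (p_D).
Equating to 5.05 atm and solving on 0 < X < 1: X = 0.700.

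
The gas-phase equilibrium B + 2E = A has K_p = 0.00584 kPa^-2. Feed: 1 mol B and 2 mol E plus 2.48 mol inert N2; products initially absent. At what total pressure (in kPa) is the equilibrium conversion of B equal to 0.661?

P = 112 kPa

Let X = conversion of B (basis 1 mol B); extent of reaction ξ = X.
Mole table: n_B = 1 − X; n_E = 2 − 2X; n_A = X; n_I = 2.48 (inert).
n_T = Σnᵢ = 5.48 − 2X.
K_p = p_A / (p_B p_E^2) with p_i = (n_i/n_T)·P.
At X = 0.661: the mole-fraction product g(X) = Π y_i^ν_i = 73.34. Since K_p = g(X)·P^{-2}, P = (g/K_p)^(1/2) = (73.34/0.00584)^(1/2) = 112 kPa.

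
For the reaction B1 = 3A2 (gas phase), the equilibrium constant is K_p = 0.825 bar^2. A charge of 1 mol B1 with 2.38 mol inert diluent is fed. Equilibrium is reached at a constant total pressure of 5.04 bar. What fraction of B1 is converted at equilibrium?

Take 1 mol B1 as basis and let X be its fractional conversion, so ξ = X.
At extent ξ: n_B1 = 1 − X; n_A2 = 3X; n_I = 2.38 (inert).
Total moles n_T = 3.38 + 2X.
y_i = n_i/n_T, p_i = y_i·P. K_p = p_A2^3 / (p_B1).
Setting this equal to 0.825 bar^2 and taking the physical root (0 < X < 1) gives X = 0.239.

X = 0.239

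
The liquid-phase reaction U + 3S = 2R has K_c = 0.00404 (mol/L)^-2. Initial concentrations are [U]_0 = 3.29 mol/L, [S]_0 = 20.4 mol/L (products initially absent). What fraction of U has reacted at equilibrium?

Let X = conversion of U; extent ξ = 3.29·X mol/L.
Concentrations: [U] = 3.29 − 3.29X; [S] = 20.4 − 9.87X; [R] = 6.58X.
K_c = [R]^2 / ([U] [S]^3).
Solving K_c = 0.00404 for X ∈ (0,1): X = 0.604.

X = 0.604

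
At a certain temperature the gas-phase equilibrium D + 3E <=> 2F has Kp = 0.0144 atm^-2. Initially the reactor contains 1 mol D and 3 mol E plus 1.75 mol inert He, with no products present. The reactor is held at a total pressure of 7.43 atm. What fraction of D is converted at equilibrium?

X = 0.249

Take 1 mol D as basis and let X be its fractional conversion, so ξ = X.
At extent ξ: n_D = 1 − X; n_E = 3 − 3X; n_F = 2X; n_I = 1.75 (inert).
Total moles n_T = 5.75 − 2X.
y_i = n_i/n_T, p_i = y_i·P. Kp = p_F^2 / (p_D p_E^3).
Equating to 0.0144 atm^-2 and solving on 0 < X < 1: X = 0.249.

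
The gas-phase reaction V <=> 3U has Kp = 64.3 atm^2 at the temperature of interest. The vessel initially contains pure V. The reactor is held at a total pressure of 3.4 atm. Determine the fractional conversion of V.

Take 1 mol V as basis and let X be its fractional conversion, so ξ = X.
At extent ξ: n_V = 1 − X; n_U = 3X.
Total moles n_T = 1 + 2X.
Mole fractions y_i = n_i/n_T; Kp = p_U^3 / (p_V) with p_i = y_i·P.
Substituting and setting equal to 64.3 atm^2 gives a polynomial in X; the root in (0,1) is X = 0.706.

X = 0.706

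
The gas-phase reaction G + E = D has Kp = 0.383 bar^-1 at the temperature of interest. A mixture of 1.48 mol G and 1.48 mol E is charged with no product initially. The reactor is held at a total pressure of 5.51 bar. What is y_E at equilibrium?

Let X = conversion of G (basis 1.48 mol G); extent of reaction ξ = 1.48X.
Moles: n_G = 1.48 − 1.48X; n_E = 1.48 − 1.48X; n_D = 1.48X.
Summing: n_T = 2.96 − 1.48X.
y_i = n_i/n_T, p_i = y_i·P. Kp = p_D / (p_G p_E).
This yields a degree-2 equation in X; solving on (0,1), X = 0.433.
Then n_E = 0.839, n_T = 2.32, so y_E = 0.362.

y_E = 0.362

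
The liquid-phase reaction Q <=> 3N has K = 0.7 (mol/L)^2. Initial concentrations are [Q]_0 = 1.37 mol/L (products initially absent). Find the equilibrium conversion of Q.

Let X = conversion of Q; extent ξ = 1.37·X mol/L.
Concentrations: [Q] = 1.37 − 1.37X; [N] = 4.11X.
K = [N]^3 / ([Q]).
Solving K = 0.7 for X ∈ (0,1): X = 0.221.

X = 0.221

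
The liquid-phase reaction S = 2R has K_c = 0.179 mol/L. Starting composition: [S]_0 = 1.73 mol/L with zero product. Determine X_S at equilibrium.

Let X = conversion of S; extent ξ = 1.73·X mol/L.
Concentrations: [S] = 1.73 − 1.73X; [R] = 3.46X.
K_c = [R]^2 / ([S]).
This equals 0.179 at X = 0.148 (the root in 0 < X < 1).

X = 0.148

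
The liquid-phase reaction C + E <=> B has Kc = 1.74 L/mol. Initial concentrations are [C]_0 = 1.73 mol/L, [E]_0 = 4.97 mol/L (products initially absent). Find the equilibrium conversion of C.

X = 0.858

Let X = conversion of C; extent ξ = 1.73·X mol/L.
Concentrations: [C] = 1.73 − 1.73X; [E] = 4.97 − 1.73X; [B] = 1.73X.
Kc = [B] / ([C] [E]).
Equating to 1.74 L/mol: the physical root is X = 0.858.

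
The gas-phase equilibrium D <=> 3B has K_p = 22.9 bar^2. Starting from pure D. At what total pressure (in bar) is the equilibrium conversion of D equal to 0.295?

Let X = conversion of D (basis 1 mol D); extent of reaction ξ = X.
Moles: n_D = 1 − X; n_B = 3X.
Total moles n_T = 1 + 2X.
K_p = p_B^3 / (p_D) with p_i = (n_i/n_T)·P.
At X = 0.295: the mole-fraction product g(X) = Π y_i^ν_i = 0.3889. Since K_p = g(X)·P^{2}, P = (K_p/g)^(1/2) = (22.9/0.3889)^(1/2) = 7.67 bar.

P = 7.67 bar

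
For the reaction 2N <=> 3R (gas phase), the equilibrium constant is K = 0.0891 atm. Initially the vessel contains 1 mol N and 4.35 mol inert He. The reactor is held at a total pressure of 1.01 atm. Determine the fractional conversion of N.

Take 1 mol N as basis and let X be its fractional conversion, so ξ = 0.5X.
Species balance: n_N = 1 − X; n_R = 1.5X; n_I = 4.35 (inert).
Total moles n_T = 5.35 + 0.5X.
With p_i = (n_i/n_T)P, K = p_R^3 / (p_N^2).
Substituting and setting equal to 0.0891 atm gives a polynomial in X; the root in (0,1) is X = 0.381.

X = 0.381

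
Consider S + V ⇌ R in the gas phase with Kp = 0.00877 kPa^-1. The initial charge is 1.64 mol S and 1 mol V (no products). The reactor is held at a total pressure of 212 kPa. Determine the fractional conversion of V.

X = 0.498

Take 1 mol V as basis and let X be its fractional conversion, so ξ = X.
Species balance: n_S = 1.64 − X; n_V = 1 − X; n_R = X.
n_T = Σnᵢ = 2.64 − X.
y_i = n_i/n_T, p_i = y_i·P. Kp = p_R / (p_S p_V).
Equating to 0.00877 kPa^-1 and solving on 0 < X < 1: X = 0.498.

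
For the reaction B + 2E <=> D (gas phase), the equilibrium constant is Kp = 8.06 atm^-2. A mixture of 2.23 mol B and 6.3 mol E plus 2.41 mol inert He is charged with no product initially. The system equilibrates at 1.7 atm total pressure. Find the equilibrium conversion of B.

X = 0.772

Take 2.23 mol B as basis and let X be its fractional conversion, so ξ = 2.23X.
Moles: n_B = 2.23 − 2.23X; n_E = 6.3 − 4.46X; n_D = 2.23X; n_I = 2.41 (inert).
n_T = Σnᵢ = 10.9 − 4.46X.
With p_i = (n_i/n_T)P, Kp = p_D / (p_B p_E^2).
Setting this equal to 8.06 atm^-2 and taking the physical root (0 < X < 1) gives X = 0.772.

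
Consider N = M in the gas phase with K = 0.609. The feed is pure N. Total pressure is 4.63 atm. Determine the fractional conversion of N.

X = 0.378

Let X = conversion of N (basis 1 mol N); extent of reaction ξ = X.
At extent ξ: n_N = 1 − X; n_M = X.
n_T stays at 1 (no change in mole number).
With p_i = (n_i/n_T)P, K = p_M / (p_N).
Equating to 0.609 and solving on 0 < X < 1: X = 0.378.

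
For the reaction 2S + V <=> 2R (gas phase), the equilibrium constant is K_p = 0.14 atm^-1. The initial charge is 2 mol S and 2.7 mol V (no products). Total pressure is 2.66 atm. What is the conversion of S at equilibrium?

X = 0.310

Take 2 mol S as basis and let X be its fractional conversion, so ξ = X.
At extent ξ: n_S = 2 − 2X; n_V = 2.7 − X; n_R = 2X.
Summing: n_T = 4.7 − X.
Mole fractions y_i = n_i/n_T; K_p = p_R^2 / (p_S^2 p_V) with p_i = y_i·P.
This yields a degree-3 equation in X; solving on (0,1), X = 0.310.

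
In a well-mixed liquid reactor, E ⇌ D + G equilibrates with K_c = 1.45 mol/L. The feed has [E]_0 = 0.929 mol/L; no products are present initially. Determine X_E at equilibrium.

X = 0.693

Let X = conversion of E; extent ξ = 0.929·X mol/L.
Concentrations: [E] = 0.929 − 0.929X; [D] = 0.929X; [G] = 0.929X.
K_c = [D] [G] / ([E]).
Setting equal to 1.45 and solving for X on (0,1) gives X = 0.693.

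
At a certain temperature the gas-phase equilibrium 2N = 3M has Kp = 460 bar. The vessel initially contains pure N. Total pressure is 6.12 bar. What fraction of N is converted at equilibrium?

X = 0.859

Take 1 mol N as basis and let X be its fractional conversion, so ξ = 0.5X.
Moles: n_N = 1 − X; n_M = 1.5X.
n_T = Σnᵢ = 1 + 0.5X.
y_i = n_i/n_T, p_i = y_i·P. Kp = p_M^3 / (p_N^2).
Setting this equal to 460 bar and taking the physical root (0 < X < 1) gives X = 0.859.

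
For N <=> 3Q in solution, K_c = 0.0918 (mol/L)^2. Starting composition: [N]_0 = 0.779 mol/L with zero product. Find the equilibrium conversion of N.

Let X = conversion of N; extent ξ = 0.779·X mol/L.
Concentrations: [N] = 0.779 − 0.779X; [Q] = 2.34X.
K_c = [Q]^3 / ([N]).
Solving K_c = 0.0918 for X ∈ (0,1): X = 0.167.

X = 0.167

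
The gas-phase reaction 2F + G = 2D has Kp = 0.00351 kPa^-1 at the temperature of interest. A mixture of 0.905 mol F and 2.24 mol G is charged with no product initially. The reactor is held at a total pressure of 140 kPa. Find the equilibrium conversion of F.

Let X = conversion of F (basis 0.905 mol F); extent of reaction ξ = 0.453X.
Mole table: n_F = 0.905 − 0.905X; n_G = 2.24 − 0.453X; n_D = 0.905X.
Total moles n_T = 3.15 − 0.453X.
y_i = n_i/n_T, p_i = y_i·P. Kp = p_D^2 / (p_F^2 p_G).
Substituting and setting equal to 0.00351 kPa^-1 gives a polynomial in X; the root in (0,1) is X = 0.369.

X = 0.369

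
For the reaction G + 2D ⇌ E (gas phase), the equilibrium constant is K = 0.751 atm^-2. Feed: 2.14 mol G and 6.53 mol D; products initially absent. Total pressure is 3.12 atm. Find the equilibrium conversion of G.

Take 2.14 mol G as basis and let X be its fractional conversion, so ξ = 2.14X.
Moles: n_G = 2.14 − 2.14X; n_D = 6.53 − 4.28X; n_E = 2.14X.
Summing: n_T = 8.67 − 4.28X.
With p_i = (n_i/n_T)P, K = p_E / (p_G p_D^2).
This yields a degree-3 equation in X; solving on (0,1), X = 0.733.

X = 0.733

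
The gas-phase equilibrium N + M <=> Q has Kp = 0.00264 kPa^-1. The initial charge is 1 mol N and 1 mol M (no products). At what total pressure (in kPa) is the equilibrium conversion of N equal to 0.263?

P = 319 kPa

Basis: 1 mol N initially; let X = conversion of N. Extent ξ = X.
At extent ξ: n_N = 1 − X; n_M = 1 − X; n_Q = X.
Total moles n_T = 2 − X.
Kp = p_Q / (p_N p_M) with p_i = (n_i/n_T)·P.
At X = 0.263: the mole-fraction product g(X) = Π y_i^ν_i = 0.841. Since Kp = g(X)·P^{-1}, P = (g/Kp)^(1/1) = (0.841/0.00264)^(1/1) = 319 kPa.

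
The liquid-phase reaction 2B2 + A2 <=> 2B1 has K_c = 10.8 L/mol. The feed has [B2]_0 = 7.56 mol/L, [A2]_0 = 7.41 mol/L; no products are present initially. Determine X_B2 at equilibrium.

X = 0.870

Let X = conversion of B2; extent ξ = 7.56X/2 mol/L.
Concentrations: [B2] = 7.56 − 7.56X; [A2] = 7.41 − 3.78X; [B1] = 7.56X.
K_c = [B1]^2 / ([B2]^2 [A2]).
This equals 10.8 at X = 0.870 (the root in 0 < X < 1).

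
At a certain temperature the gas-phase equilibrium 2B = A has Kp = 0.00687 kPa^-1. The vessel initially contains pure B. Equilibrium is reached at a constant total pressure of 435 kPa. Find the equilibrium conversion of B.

Take 1 mol B as basis and let X be its fractional conversion, so ξ = 0.5X.
Moles: n_B = 1 − X; n_A = 0.5X.
Total moles n_T = 1 − 0.5X.
With p_i = (n_i/n_T)P, Kp = p_A / (p_B^2).
This yields a degree-2 equation in X; solving on (0,1), X = 0.722.

X = 0.722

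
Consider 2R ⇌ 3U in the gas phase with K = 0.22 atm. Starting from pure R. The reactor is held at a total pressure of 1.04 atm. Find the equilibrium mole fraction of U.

Take 1 mol R as basis and let X be its fractional conversion, so ξ = 0.5X.
At extent ξ: n_R = 1 − X; n_U = 1.5X.
Summing: n_T = 1 + 0.5X.
Mole fractions y_i = n_i/n_T; K = p_U^3 / (p_R^2) with p_i = y_i·P.
Equating to 0.22 atm and solving on 0 < X < 1: X = 0.322.
Then n_U = 0.483, n_T = 1.16, so y_U = 0.416.

y_U = 0.416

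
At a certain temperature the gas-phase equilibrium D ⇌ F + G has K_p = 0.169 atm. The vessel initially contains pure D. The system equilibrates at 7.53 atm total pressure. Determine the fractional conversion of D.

X = 0.148

Let X = conversion of D (basis 1 mol D); extent of reaction ξ = X.
Mole table: n_D = 1 − X; n_F = X; n_G = X.
Total moles n_T = 1 + X.
Mole fractions y_i = n_i/n_T; K_p = p_F p_G / (p_D) with p_i = y_i·P.
This yields a degree-2 equation in X; solving on (0,1), X = 0.148.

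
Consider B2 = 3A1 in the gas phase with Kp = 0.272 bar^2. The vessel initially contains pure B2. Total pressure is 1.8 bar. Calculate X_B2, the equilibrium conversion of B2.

X = 0.166

Take 1 mol B2 as basis and let X be its fractional conversion, so ξ = X.
Mole table: n_B2 = 1 − X; n_A1 = 3X.
Total moles n_T = 1 + 2X.
With p_i = (n_i/n_T)P, Kp = p_A1^3 / (p_B2).
This yields a degree-3 equation in X; solving on (0,1), X = 0.166.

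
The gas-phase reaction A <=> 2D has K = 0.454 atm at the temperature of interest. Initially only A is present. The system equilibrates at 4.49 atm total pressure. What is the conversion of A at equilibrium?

X = 0.157

Take 1 mol A as basis and let X be its fractional conversion, so ξ = X.
Moles: n_A = 1 − X; n_D = 2X.
Total moles n_T = 1 + X.
y_i = n_i/n_T, p_i = y_i·P. K = p_D^2 / (p_A).
This yields a degree-2 equation in X; solving on (0,1), X = 0.157.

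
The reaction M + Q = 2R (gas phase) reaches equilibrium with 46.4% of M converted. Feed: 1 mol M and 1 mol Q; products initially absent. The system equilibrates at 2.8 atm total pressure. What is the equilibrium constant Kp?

Basis: 1 mol M initially; let X = conversion of M. Extent ξ = X.
Moles: n_M = 1 − X; n_Q = 1 − X; n_R = 2X.
n_T stays at 2 (no change in mole number).
At X = 0.464: n_M = 0.536, n_Q = 0.536, n_R = 0.928, n_T = 2.
p_i = (n_i/n_T)·P. Kp = p_R^2 / (p_M p_Q) = 3.

Kp = 3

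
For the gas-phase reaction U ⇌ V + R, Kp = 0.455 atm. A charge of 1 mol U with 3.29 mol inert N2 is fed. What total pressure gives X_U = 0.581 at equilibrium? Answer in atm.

Take 1 mol U as basis and let X be its fractional conversion, so ξ = X.
Mole table: n_U = 1 − X; n_V = X; n_R = X; n_I = 3.29 (inert).
Summing: n_T = 4.29 + X.
Kp = p_V p_R / (p_U) with p_i = (n_i/n_T)·P.
At X = 0.581: the mole-fraction product g(X) = Π y_i^ν_i = 0.1654. Since Kp = g(X)·P^{1}, P = (Kp/g)^(1/1) = (0.455/0.1654)^(1/1) = 2.75 atm.

P = 2.75 atm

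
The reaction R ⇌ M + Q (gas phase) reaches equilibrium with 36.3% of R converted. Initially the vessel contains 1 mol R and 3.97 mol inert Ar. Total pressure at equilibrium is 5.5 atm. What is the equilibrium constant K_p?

K_p = 0.213 atm

Take 1 mol R as basis and let X be its fractional conversion, so ξ = X.
Species balance: n_R = 1 − X; n_M = X; n_Q = X; n_I = 3.97 (inert).
Summing: n_T = 4.97 + X.
At X = 0.363: n_R = 0.637, n_M = 0.363, n_Q = 0.363, n_T = 5.33.
p_i = (n_i/n_T)·P. K_p = p_M p_Q / (p_R) = 0.213 atm.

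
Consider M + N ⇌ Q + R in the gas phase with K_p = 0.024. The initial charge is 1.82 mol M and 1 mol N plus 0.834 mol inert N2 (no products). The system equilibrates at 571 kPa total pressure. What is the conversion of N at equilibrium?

Take 1 mol N as basis and let X be its fractional conversion, so ξ = X.
Mole table: n_M = 1.82 − X; n_N = 1 − X; n_Q = X; n_R = X; n_I = 0.834 (inert).
n_T stays at 3.65 (no change in mole number).
y_i = n_i/n_T, p_i = y_i·P. K_p = p_Q p_R / (p_M p_N).
This yields a degree-2 equation in X; solving on (0,1), X = 0.180.

X = 0.180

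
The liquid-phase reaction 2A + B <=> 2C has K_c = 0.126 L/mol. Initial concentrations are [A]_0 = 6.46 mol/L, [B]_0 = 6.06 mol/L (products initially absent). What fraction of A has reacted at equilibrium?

Let X = conversion of A; extent ξ = 6.46X/2 mol/L.
Concentrations: [A] = 6.46 − 6.46X; [B] = 6.06 − 3.23X; [C] = 6.46X.
K_c = [C]^2 / ([A]^2 [B]).
This equals 0.126 at X = 0.434 (the root in 0 < X < 1).

X = 0.434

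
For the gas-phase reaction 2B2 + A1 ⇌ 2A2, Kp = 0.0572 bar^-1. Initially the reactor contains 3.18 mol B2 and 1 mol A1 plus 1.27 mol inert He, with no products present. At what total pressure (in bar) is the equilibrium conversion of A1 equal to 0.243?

Let X = conversion of A1 (basis 1 mol A1); extent of reaction ξ = X.
Species balance: n_B2 = 3.18 − 2X; n_A1 = 1 − X; n_A2 = 2X; n_I = 1.27 (inert).
Total moles n_T = 5.45 − X.
Kp = p_A2^2 / (p_B2^2 p_A1) with p_i = (n_i/n_T)·P.
At X = 0.243: the mole-fraction product g(X) = Π y_i^ν_i = 0.2239. Since Kp = g(X)·P^{-1}, P = (g/Kp)^(1/1) = (0.2239/0.0572)^(1/1) = 3.91 bar.

P = 3.91 bar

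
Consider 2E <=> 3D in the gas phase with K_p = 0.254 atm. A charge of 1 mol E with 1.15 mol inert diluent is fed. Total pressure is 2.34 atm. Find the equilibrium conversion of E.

X = 0.324

Let X = conversion of E (basis 1 mol E); extent of reaction ξ = 0.5X.
At extent ξ: n_E = 1 − X; n_D = 1.5X; n_I = 1.15 (inert).
Summing: n_T = 2.15 + 0.5X.
Mole fractions y_i = n_i/n_T; K_p = p_D^3 / (p_E^2) with p_i = y_i·P.
This yields a degree-3 equation in X; solving on (0,1), X = 0.324.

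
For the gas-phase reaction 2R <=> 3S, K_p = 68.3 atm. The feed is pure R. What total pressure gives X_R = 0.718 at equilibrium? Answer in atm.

Take 1 mol R as basis and let X be its fractional conversion, so ξ = 0.5X.
Mole table: n_R = 1 − X; n_S = 1.5X.
Summing: n_T = 1 + 0.5X.
K_p = p_S^3 / (p_R^2) with p_i = (n_i/n_T)·P.
At X = 0.718: the mole-fraction product g(X) = Π y_i^ν_i = 11.56. Since K_p = g(X)·P^{1}, P = (K_p/g)^(1/1) = (68.3/11.56)^(1/1) = 5.91 atm.

P = 5.91 atm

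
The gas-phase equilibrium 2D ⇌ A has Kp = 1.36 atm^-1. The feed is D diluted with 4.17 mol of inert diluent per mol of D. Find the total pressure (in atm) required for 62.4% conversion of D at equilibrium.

P = 7.88 atm

Take 1 mol D as basis and let X be its fractional conversion, so ξ = 0.5X.
At extent ξ: n_D = 1 − X; n_A = 0.5X; n_I = 4.17 (inert).
Summing: n_T = 5.17 − 0.5X.
Kp = p_A / (p_D^2) with p_i = (n_i/n_T)·P.
At X = 0.624: the mole-fraction product g(X) = Π y_i^ν_i = 10.72. Since Kp = g(X)·P^{-1}, P = (g/Kp)^(1/1) = (10.72/1.36)^(1/1) = 7.88 atm.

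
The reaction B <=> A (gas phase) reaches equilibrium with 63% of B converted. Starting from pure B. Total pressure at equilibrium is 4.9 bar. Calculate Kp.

Kp = 1.7

Take 1 mol B as basis and let X be its fractional conversion, so ξ = X.
Species balance: n_B = 1 − X; n_A = X.
Total moles n_T = 1 (Δν = 0, constant).
At X = 0.63: n_B = 0.37, n_A = 0.63, n_T = 1.
p_i = (n_i/n_T)·P. Kp = p_A / (p_B) = 1.7.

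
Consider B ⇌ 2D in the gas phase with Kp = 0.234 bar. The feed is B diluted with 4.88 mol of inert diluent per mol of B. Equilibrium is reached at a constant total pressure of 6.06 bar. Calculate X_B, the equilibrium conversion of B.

X = 0.215

Take 1 mol B as basis and let X be its fractional conversion, so ξ = X.
Species balance: n_B = 1 − X; n_D = 2X; n_I = 4.88 (inert).
Summing: n_T = 5.88 + X.
Mole fractions y_i = n_i/n_T; Kp = p_D^2 / (p_B) with p_i = y_i·P.
Setting this equal to 0.234 bar and taking the physical root (0 < X < 1) gives X = 0.215.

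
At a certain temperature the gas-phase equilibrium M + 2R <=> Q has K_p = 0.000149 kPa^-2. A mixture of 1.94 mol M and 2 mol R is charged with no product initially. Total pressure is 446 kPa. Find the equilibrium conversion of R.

Take 2 mol R as basis and let X be its fractional conversion, so ξ = X.
At extent ξ: n_M = 1.94 − X; n_R = 2 − 2X; n_Q = X.
n_T = Σnᵢ = 3.94 − 2X.
With p_i = (n_i/n_T)P, K_p = p_Q / (p_M p_R^2).
Substituting and setting equal to 0.000149 kPa^-2 gives a polynomial in X; the root in (0,1) is X = 0.819.

X = 0.819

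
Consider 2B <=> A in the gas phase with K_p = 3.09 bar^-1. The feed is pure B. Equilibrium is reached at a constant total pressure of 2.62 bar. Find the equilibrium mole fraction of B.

y_B = 0.295

Let X = conversion of B (basis 1 mol B); extent of reaction ξ = 0.5X.
Species balance: n_B = 1 − X; n_A = 0.5X.
Summing: n_T = 1 − 0.5X.
y_i = n_i/n_T, p_i = y_i·P. K_p = p_A / (p_B^2).
Setting this equal to 3.09 bar^-1 and taking the physical root (0 < X < 1) gives X = 0.827.
Then n_B = 0.173, n_T = 0.587, so y_B = 0.295.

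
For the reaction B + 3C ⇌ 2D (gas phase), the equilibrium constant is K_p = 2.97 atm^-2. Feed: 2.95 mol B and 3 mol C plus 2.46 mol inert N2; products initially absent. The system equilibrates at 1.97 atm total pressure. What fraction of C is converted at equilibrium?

Take 3 mol C as basis and let X be its fractional conversion, so ξ = X.
Species balance: n_B = 2.95 − X; n_C = 3 − 3X; n_D = 2X; n_I = 2.46 (inert).
n_T = Σnᵢ = 8.41 − 2X.
With p_i = (n_i/n_T)P, K_p = p_D^2 / (p_B p_C^3).
Substituting and setting equal to 2.97 atm^-2 gives a polynomial in X; the root in (0,1) is X = 0.555.

X = 0.555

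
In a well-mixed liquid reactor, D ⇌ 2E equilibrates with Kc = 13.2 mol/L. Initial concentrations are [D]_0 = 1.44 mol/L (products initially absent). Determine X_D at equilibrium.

X = 0.753

Let X = conversion of D; extent ξ = 1.44·X mol/L.
Concentrations: [D] = 1.44 − 1.44X; [E] = 2.88X.
Kc = [E]^2 / ([D]).
This equals 13.2 at X = 0.753 (the root in 0 < X < 1).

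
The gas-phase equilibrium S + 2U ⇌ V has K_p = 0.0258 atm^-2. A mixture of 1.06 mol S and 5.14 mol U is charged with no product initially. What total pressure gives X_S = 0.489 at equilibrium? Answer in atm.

P = 7.66 atm

Take 1.06 mol S as basis and let X be its fractional conversion, so ξ = 1.06X.
At extent ξ: n_S = 1.06 − 1.06X; n_U = 5.14 − 2.12X; n_V = 1.06X.
Total moles n_T = 6.2 − 2.12X.
K_p = p_V / (p_S p_U^2) with p_i = (n_i/n_T)·P.
At X = 0.489: the mole-fraction product g(X) = Π y_i^ν_i = 1.515. Since K_p = g(X)·P^{-2}, P = (g/K_p)^(1/2) = (1.515/0.0258)^(1/2) = 7.66 atm.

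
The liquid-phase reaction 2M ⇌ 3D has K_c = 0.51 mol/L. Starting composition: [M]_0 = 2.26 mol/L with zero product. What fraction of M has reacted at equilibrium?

Let X = conversion of M; extent ξ = 2.26X/2 mol/L.
Concentrations: [M] = 2.26 − 2.26X; [D] = 3.39X.
K_c = [D]^3 / ([M]^2).
This equals 0.51 at X = 0.315 (the root in 0 < X < 1).

X = 0.315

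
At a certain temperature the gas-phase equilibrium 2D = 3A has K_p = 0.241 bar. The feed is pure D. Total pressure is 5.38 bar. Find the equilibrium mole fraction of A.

Basis: 1 mol D initially; let X = conversion of D. Extent ξ = 0.5X.
At extent ξ: n_D = 1 − X; n_A = 1.5X.
Summing: n_T = 1 + 0.5X.
Mole fractions y_i = n_i/n_T; K_p = p_A^3 / (p_D^2) with p_i = y_i·P.
Equating to 0.241 bar and solving on 0 < X < 1: X = 0.209.
Then n_A = 0.314, n_T = 1.1, so y_A = 0.284.

y_A = 0.284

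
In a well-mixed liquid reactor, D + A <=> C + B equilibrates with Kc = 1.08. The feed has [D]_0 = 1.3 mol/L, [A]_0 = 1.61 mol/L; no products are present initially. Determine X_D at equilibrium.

X = 0.564

Let X = conversion of D; extent ξ = 1.3·X mol/L.
Concentrations: [D] = 1.3 − 1.3X; [A] = 1.61 − 1.3X; [C] = 1.3X; [B] = 1.3X.
Kc = [C] [B] / ([D] [A]).
Solving Kc = 1.08 for X ∈ (0,1): X = 0.564.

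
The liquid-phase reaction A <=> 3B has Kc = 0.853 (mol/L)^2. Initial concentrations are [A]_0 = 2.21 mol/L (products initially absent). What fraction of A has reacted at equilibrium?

Let X = conversion of A; extent ξ = 2.21·X mol/L.
Concentrations: [A] = 2.21 − 2.21X; [B] = 6.63X.
Kc = [B]^3 / ([A]).
Equating to 0.853 (mol/L)^2: the physical root is X = 0.175.

X = 0.175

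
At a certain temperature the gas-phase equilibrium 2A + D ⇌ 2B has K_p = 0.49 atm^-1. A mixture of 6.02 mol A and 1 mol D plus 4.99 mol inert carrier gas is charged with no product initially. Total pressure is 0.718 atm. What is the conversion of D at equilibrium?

X = 0.366

Take 1 mol D as basis and let X be its fractional conversion, so ξ = X.
At extent ξ: n_A = 6.02 − 2X; n_D = 1 − X; n_B = 2X; n_I = 4.99 (inert).
n_T = Σnᵢ = 12 − X.
y_i = n_i/n_T, p_i = y_i·P. K_p = p_B^2 / (p_A^2 p_D).
Substituting and setting equal to 0.49 atm^-1 gives a polynomial in X; the root in (0,1) is X = 0.366.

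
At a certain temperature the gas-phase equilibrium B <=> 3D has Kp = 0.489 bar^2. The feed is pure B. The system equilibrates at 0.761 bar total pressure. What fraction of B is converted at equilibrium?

Take 1 mol B as basis and let X be its fractional conversion, so ξ = X.
Moles: n_B = 1 − X; n_D = 3X.
Summing: n_T = 1 + 2X.
Mole fractions y_i = n_i/n_T; Kp = p_D^3 / (p_B) with p_i = y_i·P.
Substituting and setting equal to 0.489 bar^2 gives a polynomial in X; the root in (0,1) is X = 0.393.

X = 0.393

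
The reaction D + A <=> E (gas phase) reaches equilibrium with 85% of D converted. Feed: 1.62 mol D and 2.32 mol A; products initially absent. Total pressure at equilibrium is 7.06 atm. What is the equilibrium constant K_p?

K_p = 2.18 atm^-1

Basis: 1.62 mol D initially; let X = conversion of D. Extent ξ = 1.62X.
Species balance: n_D = 1.62 − 1.62X; n_A = 2.32 − 1.62X; n_E = 1.62X.
Summing: n_T = 3.94 − 1.62X.
At X = 0.85: n_D = 0.243, n_A = 0.943, n_E = 1.38, n_T = 2.56.
p_i = (n_i/n_T)·P. K_p = p_E / (p_D p_A) = 2.18 atm^-1.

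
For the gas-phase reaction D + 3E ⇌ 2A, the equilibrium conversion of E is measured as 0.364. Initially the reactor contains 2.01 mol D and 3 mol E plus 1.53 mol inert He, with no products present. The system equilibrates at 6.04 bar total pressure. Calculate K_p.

Basis: 3 mol E initially; let X = conversion of E. Extent ξ = X.
Mole table: n_D = 2.01 − X; n_E = 3 − 3X; n_A = 2X; n_I = 1.53 (inert).
n_T = Σnᵢ = 6.54 − 2X.
At X = 0.364: n_D = 1.65, n_E = 1.91, n_A = 0.728, n_T = 5.81.
p_i = (n_i/n_T)·P. K_p = p_A^2 / (p_D p_E^3) = 0.0429 bar^-2.

K_p = 0.0429 bar^-2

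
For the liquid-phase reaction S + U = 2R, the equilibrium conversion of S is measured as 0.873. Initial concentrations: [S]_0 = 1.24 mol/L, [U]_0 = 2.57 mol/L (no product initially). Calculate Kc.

Let X = conversion of S.
Concentrations: [S] = 1.24 − 1.24X; [U] = 2.57 − 1.24X; [R] = 2.48X.
At X = 0.873: [S] = 0.157, [U] = 1.49, [R] = 2.17.
Kc = [R]^2 / ([S] [U]) = 20.

Kc = 20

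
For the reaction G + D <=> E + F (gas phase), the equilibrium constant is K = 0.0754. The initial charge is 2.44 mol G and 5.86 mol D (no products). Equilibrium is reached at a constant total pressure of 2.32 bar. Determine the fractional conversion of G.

Take 2.44 mol G as basis and let X be its fractional conversion, so ξ = 2.44X.
Species balance: n_G = 2.44 − 2.44X; n_D = 5.86 − 2.44X; n_E = 2.44X; n_F = 2.44X.
n_T stays at 8.3 (no change in mole number).
Mole fractions y_i = n_i/n_T; K = p_E p_F / (p_G p_D) with p_i = y_i·P.
This yields a degree-2 equation in X; solving on (0,1), X = 0.325.

X = 0.325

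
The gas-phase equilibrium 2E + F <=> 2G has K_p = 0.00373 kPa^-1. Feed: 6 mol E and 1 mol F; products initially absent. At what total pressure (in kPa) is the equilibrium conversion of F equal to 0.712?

P = 567 kPa

Take 1 mol F as basis and let X be its fractional conversion, so ξ = X.
Species balance: n_E = 6 − 2X; n_F = 1 − X; n_G = 2X.
Total moles n_T = 7 − X.
K_p = p_G^2 / (p_E^2 p_F) with p_i = (n_i/n_T)·P.
At X = 0.712: the mole-fraction product g(X) = Π y_i^ν_i = 2.114. Since K_p = g(X)·P^{-1}, P = (g/K_p)^(1/1) = (2.114/0.00373)^(1/1) = 567 kPa.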